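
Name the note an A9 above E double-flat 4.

F 5

The ninth's letter: E up two letter names plus an octave → F.
Moving 15 semitones up from Ebb4 (the size of an augmented ninth) reaches F5.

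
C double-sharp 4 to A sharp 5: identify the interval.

minor 13th

C to A spans six letter names (C-D-E-F-G-A), plus an octave, so the interval is some kind of thirteenth.
At 20 semitones, C##4→A#5 falls one short of a major thirteenth: minor.
(Equivalently, a compound minor sixth: a minor sixth plus an octave.)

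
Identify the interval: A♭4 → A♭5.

perfect octave

A to A is the same letter name, plus an octave, so the interval is some kind of octave.
The perfect octave spans 12 semitones, and Ab4 to Ab5 is exactly 12 semitones — so this is a perfect octave.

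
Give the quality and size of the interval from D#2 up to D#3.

D to D is the same letter name, plus an octave — that makes it an octave of some quality.
The perfect octave spans 12 semitones, and D#2 to D#3 is exactly 12 semitones — so this is a perfect octave.

perfect octave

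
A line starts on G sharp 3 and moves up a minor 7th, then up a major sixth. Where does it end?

Up a minor seventh from G#3: F#4 (10 semitones up).
A major sixth up from F#4 is D#5.

D sharp 5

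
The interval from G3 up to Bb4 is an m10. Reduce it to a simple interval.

minor third

Take out an octave (7 from the number): 10 − 7 = 3.
Quality carries through unchanged, so the simple form is a minor third.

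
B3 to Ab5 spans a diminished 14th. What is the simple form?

d7

Each octave removed subtracts seven from the number: 14 − 7 = 7.
Quality carries through unchanged, so the simple form is a diminished seventh.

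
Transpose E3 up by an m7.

D4

The seventh takes the letter from E up to D.
A minor seventh is 10 semitones; 10 semitones up from E3 gives D4.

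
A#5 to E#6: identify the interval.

A to E spans five letter names (A-B-C-D-E): a fifth.
A#5 to E#6 is 7 semitones, matching the perfect fifth exactly, so the quality is perfect.

perfect fifth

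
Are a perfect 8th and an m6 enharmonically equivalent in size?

A perfect octave is 12 semitones but a minor sixth is 8 semitones — different sizes.

No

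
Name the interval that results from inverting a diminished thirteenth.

First reduce the compound diminished thirteenth to its simple form, a diminished sixth.
Inverted interval numbers add to nine, so a sixth pairs with a third (6 + 3 = 9).
Quality inverts too: diminished becomes augmented. That makes the inversion an augmented third.

augmented 3rd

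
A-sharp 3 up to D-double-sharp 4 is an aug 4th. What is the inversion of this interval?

d5

Interval numbers invert to sum to nine: 4 + 5 = 9, so a fourth inverts to a fifth.
And augmented becomes diminished under inversion, so we get a diminished fifth.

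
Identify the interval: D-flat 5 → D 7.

A15

D to D is the same letter name, plus 2 octaves, so the interval is some kind of fifteenth.
The perfect fifteenth is 24 semitones; here we have 25, one semitone wider: augmented.
(Equivalently, a compound augmented octave: an augmented octave plus an octave.)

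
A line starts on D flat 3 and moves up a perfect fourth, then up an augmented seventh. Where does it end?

F sharp 4

Db3 up a perfect fourth → Gb3 (5 semitones).
Up an augmented seventh from Gb3: F#4 (12 semitones up).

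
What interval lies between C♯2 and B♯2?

major 7th

C to B spans seven letter names (C-D-E-F-G-A-B), so the interval is some kind of seventh.
C#2 to B#2 is 11 semitones, matching the major seventh exactly, so the quality is major.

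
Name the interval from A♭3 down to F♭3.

Descending from Ab3 to Fb3 is the same interval as ascending Fb3 to Ab3.
F to A spans three letter names (F-G-A): a third.
The major third spans 4 semitones, and Fb3 to Ab3 is exactly 4 semitones — so this is a major third.

major 3rd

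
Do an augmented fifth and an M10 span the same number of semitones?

8 semitones (augmented fifth) vs 16 semitones (major tenth): not equal.

No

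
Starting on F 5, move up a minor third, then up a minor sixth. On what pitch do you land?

F flat 6

A minor third up from F5 is Ab5.
Ab5 up a minor sixth → Fb6 (8 semitones).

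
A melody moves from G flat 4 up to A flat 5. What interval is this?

G to A spans two letter names (G-A), plus an octave, so the interval is some kind of ninth.
Counting semitones, Gb4→Ab5 is 14, which is the major ninth.
(Equivalently, a compound major second: a major second plus an octave.)

M9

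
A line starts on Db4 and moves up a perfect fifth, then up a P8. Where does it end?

Ab5

Up a perfect fifth from Db4: Ab4 (7 semitones up).
Up a perfect octave from Ab4: Ab5 (12 semitones up).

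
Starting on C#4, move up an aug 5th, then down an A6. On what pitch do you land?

B3

Up an augmented fifth from C#4: G##4 (8 semitones up).
Down an augmented sixth from G##4: B3 (10 semitones down).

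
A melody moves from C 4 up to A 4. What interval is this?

C to A spans six letter names (C-D-E-F-G-A), so the interval is some kind of sixth.
C4 to A4 is 9 semitones, matching the major sixth exactly, so the quality is major.

major sixth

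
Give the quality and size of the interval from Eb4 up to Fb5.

minor ninth

E to F spans two letter names (E-F), plus an octave, so the interval is some kind of ninth.
A major ninth would be 14 semitones, but Eb4 to Fb5 is 13 — one semitone narrower, making it a minor ninth.
(Equivalently, a compound minor second: a minor second plus an octave.)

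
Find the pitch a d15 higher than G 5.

G-flat 7

A fifteenth keeps the letter name G, two octaves up from G.
Moving 23 semitones up from G5 (the size of a diminished fifteenth) reaches Gb7.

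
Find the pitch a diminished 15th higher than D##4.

D#6

A fifteenth keeps the letter name D, two octaves up from D.
A diminished fifteenth spans 23 semitones, so from D##4 the target pitch is D#6.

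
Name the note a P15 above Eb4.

The letter stays E (same as the start), shifted two octaves up.
A perfect fifteenth spans 24 semitones, so from Eb4 the target pitch is Eb6.

Eb6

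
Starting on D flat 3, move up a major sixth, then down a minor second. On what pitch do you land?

A major sixth up from Db3 is Bb3.
Bb3 down a minor second → A3 (1 semitone).

A 3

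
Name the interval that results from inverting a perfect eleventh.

First reduce the compound perfect eleventh to its simple form, a perfect fourth.
The rule of nine gives the new number: 9 − 4 = 5, so a fourth becomes a fifth.
The quality also flips — perfect stays perfect — giving a perfect fifth.

P5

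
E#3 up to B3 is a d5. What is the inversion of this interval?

The rule of nine gives the new number: 9 − 5 = 4, so a fifth becomes a fourth.
And diminished becomes augmented under inversion, so we get an augmented fourth.

augmented 4th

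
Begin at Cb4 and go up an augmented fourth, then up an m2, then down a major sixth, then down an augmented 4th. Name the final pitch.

Fbb3

An augmented fourth up from Cb4 is F4.
Up a minor second from F4: Gb4 (1 semitone up).
Gb4 down a major sixth → Bbb3 (9 semitones).
An augmented fourth down from Bbb3 is Fbb3.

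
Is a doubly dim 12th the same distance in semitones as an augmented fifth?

A doubly diminished twelfth is 17 semitones but an augmented fifth is 8 semitones — different sizes.

No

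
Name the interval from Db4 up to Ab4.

D to A spans five letter names (D-E-F-G-A), so the interval is some kind of fifth.
Counting semitones, Db4→Ab4 is 7, which is the perfect fifth.

perfect 5th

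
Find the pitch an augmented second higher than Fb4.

G4

The second takes the letter from F up to G.
An augmented second spans 3 semitones, so from Fb4 the target pitch is G4.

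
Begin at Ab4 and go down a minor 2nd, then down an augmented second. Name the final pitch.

Fb4

A minor second down from Ab4 is G4.
Down an augmented second from G4: Fb4 (3 semitones down).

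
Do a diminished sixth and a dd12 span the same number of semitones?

No

A diminished sixth is 7 semitones but a doubly diminished twelfth is 17 semitones — different sizes.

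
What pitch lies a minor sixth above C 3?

The sixth takes the letter from C up to A.
A minor sixth spans 8 semitones, so from C3 the target pitch is Ab3.

A-flat 3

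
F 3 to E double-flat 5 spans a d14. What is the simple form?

Each octave removed subtracts seven from the number: 14 − 7 = 7.
Quality carries through unchanged, so the simple form is a diminished seventh.

diminished seventh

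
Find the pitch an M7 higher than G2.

Seven letter names up from G: F.
Moving 11 semitones up from G2 (the size of a major seventh) reaches F#3.

F#3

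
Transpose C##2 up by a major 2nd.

D##2

Counting two letter names up from C lands on D.
Moving 2 semitones up from C##2 (the size of a major second) reaches D##2.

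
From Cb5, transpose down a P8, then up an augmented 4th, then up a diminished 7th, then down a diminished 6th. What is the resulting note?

Down a perfect octave from Cb5: Cb4 (12 semitones down).
Cb4 up an augmented fourth → F4 (6 semitones).
F4 up a diminished seventh → Ebb5 (9 semitones).
Down a diminished sixth from Ebb5: G4 (7 semitones down).

G4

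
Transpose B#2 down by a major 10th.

G#1

The tenth's letter: B down three letter names plus an octave → G.
A major tenth spans 16 semitones, so from B#2 the target pitch is G#1.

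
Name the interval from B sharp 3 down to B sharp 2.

Descending from B#3 to B#2 is the same interval as ascending B#2 to B#3.
B to B is the same letter name, plus an octave: an octave.
B#2 to B#3 is 12 semitones, matching the perfect octave exactly, so the quality is perfect.

perfect octave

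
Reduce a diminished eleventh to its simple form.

Subtracting seven from the interval number removes an octave: 11 − 7 = 4.
Quality carries through unchanged, so the simple form is a diminished fourth.

diminished 4th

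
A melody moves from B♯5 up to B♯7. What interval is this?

B to B is the same letter name, plus 2 octaves — that makes it a fifteenth of some quality.
B#5 to B#7 is 24 semitones, matching the perfect fifteenth exactly, so the quality is perfect.
(Equivalently, a compound perfect octave: a perfect octave plus an octave.)

perfect fifteenth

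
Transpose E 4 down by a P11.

The eleventh's letter: E down four letter names plus an octave → B.
A perfect eleventh spans 17 semitones, so from E4 the target pitch is B2.

B 2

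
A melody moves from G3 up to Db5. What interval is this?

G to D spans five letter names (G-A-B-C-D), plus an octave: a twelfth.
G3 to Db5 spans 18 semitones — one semitone narrower than the perfect twelfth (19) — giving a diminished twelfth.
(Equivalently, a compound diminished fifth: a diminished fifth plus an octave.)

diminished twelfth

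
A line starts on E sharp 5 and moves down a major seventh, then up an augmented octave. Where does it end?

Down a major seventh from E#5: F#4 (11 semitones down).
F#4 up an augmented octave → F##5 (13 semitones).

F double-sharp 5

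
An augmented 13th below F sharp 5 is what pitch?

A flat 3

Counting six letter names plus an octave down from F lands on A.
An augmented thirteenth spans 22 semitones, so from F#5 the target pitch is Ab3.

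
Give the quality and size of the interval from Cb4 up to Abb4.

minor 6th

C to A spans six letter names (C-D-E-F-G-A): a sixth.
Cb4 to Abb4 is 8 semitones, a half step short of the major sixth (9), so this is minor.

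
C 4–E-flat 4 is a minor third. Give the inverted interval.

Inverted interval numbers add to nine, so a third pairs with a sixth (3 + 6 = 9).
And minor becomes major under inversion, so we get a major sixth.

major 6th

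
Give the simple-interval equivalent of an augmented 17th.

augmented third

Subtracting seven from the interval number removes an octave: 17 − 14 = 3.
So an augmented seventeenth is 2 octaves plus an augmented third. The quality is unchanged.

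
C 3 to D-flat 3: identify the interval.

m2

C to D spans two letter names (C-D) — that makes it a second of some quality.
C3 to Db3 is 1 semitone, a half step short of the major second (2), so this is minor.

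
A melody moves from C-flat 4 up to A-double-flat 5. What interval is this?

C to A spans six letter names (C-D-E-F-G-A), plus an octave, so the interval is some kind of thirteenth.
A major thirteenth would be 21 semitones, but Cb4 to Abb5 is 20 — one semitone narrower, making it a minor thirteenth.
(Equivalently, a compound minor sixth: a minor sixth plus an octave.)

minor 13th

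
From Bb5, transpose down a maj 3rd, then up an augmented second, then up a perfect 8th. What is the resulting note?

A major third down from Bb5 is Gb5.
Gb5 up an augmented second → A5 (3 semitones).
A perfect octave up from A5 is A6.

A6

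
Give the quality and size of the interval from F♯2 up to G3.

F to G spans two letter names (F-G), plus an octave: a ninth.
A major ninth would be 14 semitones, but F#2 to G3 is 13 — one semitone narrower, making it a minor ninth.
(Equivalently, a compound minor second: a minor second plus an octave.)

minor ninth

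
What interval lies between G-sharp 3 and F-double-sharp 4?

G to F spans seven letter names (G-A-B-C-D-E-F), so the interval is some kind of seventh.
G#3 to F##4 is 11 semitones, matching the major seventh exactly, so the quality is major.

major seventh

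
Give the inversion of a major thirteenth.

First reduce the compound major thirteenth to its simple form, a major sixth.
Inverted interval numbers add to nine, so a sixth pairs with a third (6 + 3 = 9).
The quality also flips — major becomes minor — giving a minor third.

minor third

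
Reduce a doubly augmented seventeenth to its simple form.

doubly augmented 3rd

Subtracting seven from the interval number removes an octave: 17 − 14 = 3.
Quality carries through unchanged, so the simple form is a doubly augmented third.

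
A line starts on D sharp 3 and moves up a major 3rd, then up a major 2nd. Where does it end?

D#3 up a major third → F##3 (4 semitones).
Up a major second from F##3: G##3 (2 semitones up).

G double-sharp 3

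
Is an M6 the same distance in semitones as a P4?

A major sixth is 9 semitones but a perfect fourth is 5 semitones — different sizes.

No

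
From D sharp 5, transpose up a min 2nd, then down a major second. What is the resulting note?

D 5

Up a minor second from D#5: E5 (1 semitone up).
Down a major second from E5: D5 (2 semitones down).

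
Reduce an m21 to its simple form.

Take out 2 octaves (14 from the number): 21 − 14 = 7.
Quality carries through unchanged, so the simple form is a minor seventh.

minor 7th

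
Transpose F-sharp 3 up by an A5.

The fifth takes the letter from F up to C.
An augmented fifth is 8 semitones; 8 semitones up from F#3 gives C##4.

C-double-sharp 4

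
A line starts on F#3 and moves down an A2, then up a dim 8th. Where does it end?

Ebb4

An augmented second down from F#3 is Eb3.
Eb3 up a diminished octave → Ebb4 (11 semitones).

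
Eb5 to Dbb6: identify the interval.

diminished 7th

E to D spans seven letter names (E-F-G-A-B-C-D) — that makes it a seventh of some quality.
The major seventh is 11 semitones; here we have 9, two semitones narrower: diminished.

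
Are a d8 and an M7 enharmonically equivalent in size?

A diminished octave = 11 semitones = a major seventh; enharmonically equal.

Yes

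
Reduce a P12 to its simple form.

P5

Subtracting seven from the interval number removes an octave: 12 − 7 = 5.
That makes a perfect twelfth a compound perfect fifth — an octave plus a perfect fifth.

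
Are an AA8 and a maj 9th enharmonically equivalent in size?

Both span 14 semitones: a doubly augmented octave and a major ninth are the same chromatic distance.

Yes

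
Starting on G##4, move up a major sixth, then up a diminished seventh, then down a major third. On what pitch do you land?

Up a major sixth from G##4: E##5 (9 semitones up).
Up a diminished seventh from E##5: D#6 (9 semitones up).
A major third down from D#6 is B5.

B5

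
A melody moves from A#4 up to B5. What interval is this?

A to B spans two letter names (A-B), plus an octave, so the interval is some kind of ninth.
At 13 semitones, A#4→B5 falls one short of a major ninth: minor.
(Equivalently, a compound minor second: a minor second plus an octave.)

minor ninth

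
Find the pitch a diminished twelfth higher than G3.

Five letters up from G (plus an octave) reaches D.
A diminished twelfth is 18 semitones; 18 semitones up from G3 gives Db5.

Db5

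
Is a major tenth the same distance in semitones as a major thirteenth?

No

16 semitones (major tenth) vs 21 semitones (major thirteenth): not equal.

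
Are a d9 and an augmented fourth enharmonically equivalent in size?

No

A diminished ninth spans 12 semitones; an augmented fourth spans 6 semitones. They differ by 6.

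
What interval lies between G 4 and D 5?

P5

G to D spans five letter names (G-A-B-C-D), so the interval is some kind of fifth.
The perfect fifth spans 7 semitones, and G4 to D5 is exactly 7 semitones — so this is a perfect fifth.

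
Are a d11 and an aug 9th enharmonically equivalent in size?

No

A diminished eleventh spans 16 semitones; an augmented ninth spans 15 semitones. They differ by 1.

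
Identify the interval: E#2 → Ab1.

doubly augmented fifth

Descending from E#2 to Ab1 is the same interval as ascending Ab1 to E#2.
A to E spans five letter names (A-B-C-D-E) — that makes it a fifth of some quality.
A perfect fifth would be 7 semitones; Ab1 to E#2 is 9, two semitones wider, so the interval is doubly augmented.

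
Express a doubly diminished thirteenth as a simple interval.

Take out an octave (7 from the number): 13 − 7 = 6.
That makes a doubly diminished thirteenth a compound doubly diminished sixth — an octave plus a doubly diminished sixth.

dd6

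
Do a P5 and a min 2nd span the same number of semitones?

No

A perfect fifth spans 7 semitones; a minor second spans 1 semitone. They differ by 6.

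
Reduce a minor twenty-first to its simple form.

m7

Subtracting seven from the interval number removes an octave: 21 − 14 = 7.
So a minor twenty-first is 2 octaves plus a minor seventh. The quality is unchanged.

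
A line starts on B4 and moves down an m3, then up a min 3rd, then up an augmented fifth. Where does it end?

A minor third down from B4 is G#4.
G#4 up a minor third → B4 (3 semitones).
An augmented fifth up from B4 is F##5.

F##5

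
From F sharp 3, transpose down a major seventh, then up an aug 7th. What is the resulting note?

Down a major seventh from F#3: G2 (11 semitones down).
G2 up an augmented seventh → F##3 (12 semitones).

F double-sharp 3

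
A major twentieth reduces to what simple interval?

Take out 2 octaves (14 from the number): 20 − 14 = 6.
That makes a major twentieth a compound major sixth — 2 octaves plus a major sixth.

major sixth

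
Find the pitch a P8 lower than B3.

An octave keeps the letter name B, an octave down from B.
A perfect octave spans 12 semitones, so from B3 the target pitch is B2.

B2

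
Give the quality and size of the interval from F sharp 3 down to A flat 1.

A13

Descending from F#3 to Ab1 is the same interval as ascending Ab1 to F#3.
A to F spans six letter names (A-B-C-D-E-F), plus an octave, so the interval is some kind of thirteenth.
Ab1 to F#3 spans 22 semitones — one semitone wider than the major thirteenth (21) — giving an augmented thirteenth.
(Equivalently, a compound augmented sixth: an augmented sixth plus an octave.)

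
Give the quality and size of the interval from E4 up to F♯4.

E to F spans two letter names (E-F) — that makes it a second of some quality.
Counting semitones, E4→F#4 is 2, which is the major second.

major 2nd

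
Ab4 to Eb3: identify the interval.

P11

Descending from Ab4 to Eb3 is the same interval as ascending Eb3 to Ab4.
E to A spans four letter names (E-F-G-A), plus an octave, so the interval is some kind of eleventh.
The perfect eleventh spans 17 semitones, and Eb3 to Ab4 is exactly 17 semitones — so this is a perfect eleventh.
(Equivalently, a compound perfect fourth: a perfect fourth plus an octave.)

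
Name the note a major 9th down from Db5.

Counting two letter names plus an octave down from D lands on C.
A major ninth is 14 semitones; 14 semitones down from Db5 gives Cb4.

Cb4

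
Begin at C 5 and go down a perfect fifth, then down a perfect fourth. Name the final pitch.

C 4

A perfect fifth down from C5 is F4.
Down a perfect fourth from F4: C4 (5 semitones down).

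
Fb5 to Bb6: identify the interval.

F to B spans four letter names (F-G-A-B), plus an octave — that makes it an eleventh of some quality.
Fb5 to Bb6 spans 18 semitones — one semitone wider than the perfect eleventh (17) — giving an augmented eleventh.
(Equivalently, a compound augmented fourth: an augmented fourth plus an octave.)

A11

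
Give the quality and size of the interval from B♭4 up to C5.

B to C spans two letter names (B-C): a second.
The major second spans 2 semitones, and Bb4 to C5 is exactly 2 semitones — so this is a major second.

major 2nd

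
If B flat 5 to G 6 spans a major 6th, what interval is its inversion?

minor 3rd

The rule of nine gives the new number: 9 − 6 = 3, so a sixth becomes a third.
The quality also flips — major becomes minor — giving a minor third.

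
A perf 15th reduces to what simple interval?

perfect 8th

Each octave removed subtracts seven from the number: 15 − 7 = 8.
That makes a perfect fifteenth a compound perfect octave — an octave plus a perfect octave.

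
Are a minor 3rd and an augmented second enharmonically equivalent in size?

Yes

A minor third spans 3 semitones, and an augmented second also spans 3 semitones — they're enharmonic.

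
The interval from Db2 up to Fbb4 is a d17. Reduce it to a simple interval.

Each octave removed subtracts seven from the number: 17 − 14 = 3.
Quality carries through unchanged, so the simple form is a diminished third.

d3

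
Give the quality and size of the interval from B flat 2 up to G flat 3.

B to G spans six letter names (B-C-D-E-F-G): a sixth.
At 8 semitones, Bb2→Gb3 falls one short of a major sixth: minor.

minor 6th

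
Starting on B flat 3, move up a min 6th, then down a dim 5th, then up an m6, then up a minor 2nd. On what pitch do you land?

A minor sixth up from Bb3 is Gb4.
Down a diminished fifth from Gb4: C4 (6 semitones down).
A minor sixth up from C4 is Ab4.
A minor second up from Ab4 is Bbb4.

B double-flat 4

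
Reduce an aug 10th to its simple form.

augmented third

Take out an octave (7 from the number): 10 − 7 = 3.
That makes an augmented tenth a compound augmented third — an octave plus an augmented third.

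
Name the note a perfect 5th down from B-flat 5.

E-flat 5

Five letter names down from B: E.
Moving 7 semitones down from Bb5 (the size of a perfect fifth) reaches Eb5.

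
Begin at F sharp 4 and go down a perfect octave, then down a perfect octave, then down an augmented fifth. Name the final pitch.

Down a perfect octave from F#4: F#3 (12 semitones down).
F#3 down a perfect octave → F#2 (12 semitones).
An augmented fifth down from F#2 is Bb1.

B flat 1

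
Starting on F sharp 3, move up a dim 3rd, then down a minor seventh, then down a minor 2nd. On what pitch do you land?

A 2

Up a diminished third from F#3: Ab3 (2 semitones up).
A minor seventh down from Ab3 is Bb2.
A minor second down from Bb2 is A2.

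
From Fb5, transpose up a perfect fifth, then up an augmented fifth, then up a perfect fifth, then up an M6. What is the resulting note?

Up a perfect fifth from Fb5: Cb6 (7 semitones up).
Cb6 up an augmented fifth → G6 (8 semitones).
G6 up a perfect fifth → D7 (7 semitones).
D7 up a major sixth → B7 (9 semitones).

B7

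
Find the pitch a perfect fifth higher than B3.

Five letter names up from B: F.
A perfect fifth is 7 semitones; 7 semitones up from B3 gives F#4.

F#4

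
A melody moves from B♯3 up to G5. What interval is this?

d13

B to G spans six letter names (B-C-D-E-F-G), plus an octave, so the interval is some kind of thirteenth.
A major thirteenth would be 21 semitones; B#3 to G5 is 19, two semitones narrower, so the interval is diminished.
(Equivalently, a compound diminished sixth: a diminished sixth plus an octave.)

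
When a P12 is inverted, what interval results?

First reduce the compound perfect twelfth to its simple form, a perfect fifth.
Inverted interval numbers add to nine, so a fifth pairs with a fourth (5 + 4 = 9).
Quality inverts too: perfect stays perfect. That makes the inversion a perfect fourth.

P4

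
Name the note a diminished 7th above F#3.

Counting seven letter names up from F lands on E.
A diminished seventh is 9 semitones; 9 semitones up from F#3 gives Eb4.

Eb4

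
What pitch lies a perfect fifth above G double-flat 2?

The fifth takes the letter from G up to D.
Moving 7 semitones up from Gbb2 (the size of a perfect fifth) reaches Dbb3.

D double-flat 3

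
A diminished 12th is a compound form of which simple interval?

diminished fifth

Each octave removed subtracts seven from the number: 12 − 7 = 5.
Quality carries through unchanged, so the simple form is a diminished fifth.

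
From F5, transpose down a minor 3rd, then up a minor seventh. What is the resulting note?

C6

Down a minor third from F5: D5 (3 semitones down).
Up a minor seventh from D5: C6 (10 semitones up).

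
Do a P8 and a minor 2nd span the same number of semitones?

No

A perfect octave spans 12 semitones; a minor second spans 1 semitone. They differ by 11.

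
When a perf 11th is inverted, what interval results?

First reduce the compound perfect eleventh to its simple form, a perfect fourth.
The rule of nine gives the new number: 9 − 4 = 5, so a fourth becomes a fifth.
The quality also flips — perfect stays perfect — giving a perfect fifth.

perfect fifth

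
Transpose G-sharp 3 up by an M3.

Counting three letter names up from G lands on B.
A major third spans 4 semitones, so from G#3 the target pitch is B#3.

B-sharp 3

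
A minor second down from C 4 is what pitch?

Two letter names down from C: B.
A minor second spans 1 semitone, so from C4 the target pitch is B3.

B 3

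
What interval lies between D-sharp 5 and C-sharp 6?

D to C spans seven letter names (D-E-F-G-A-B-C): a seventh.
D#5 to C#6 is 10 semitones, a half step short of the major seventh (11), so this is minor.

minor seventh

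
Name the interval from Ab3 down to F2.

Descending from Ab3 to F2 is the same interval as ascending F2 to Ab3.
F to A spans three letter names (F-G-A), plus an octave — that makes it a tenth of some quality.
At 15 semitones, F2→Ab3 falls one short of a major tenth: minor.
(Equivalently, a compound minor third: a minor third plus an octave.)

m10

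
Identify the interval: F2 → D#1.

d10

Descending from F2 to D#1 is the same interval as ascending D#1 to F2.
D to F spans three letter names (D-E-F), plus an octave, so the interval is some kind of tenth.
A major tenth would be 16 semitones; D#1 to F2 is 14, two semitones narrower, so the interval is diminished.
(Equivalently, a compound diminished third: a diminished third plus an octave.)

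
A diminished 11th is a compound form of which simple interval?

diminished 4th

Each octave removed subtracts seven from the number: 11 − 7 = 4.
So a diminished eleventh is an octave plus a diminished fourth. The quality is unchanged.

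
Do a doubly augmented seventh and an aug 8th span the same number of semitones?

Both span 13 semitones: a doubly augmented seventh and an augmented octave are the same chromatic distance.

Yes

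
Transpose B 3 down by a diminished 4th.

F-double-sharp 3

The fourth takes the letter from B down to F.
A diminished fourth is 4 semitones; 4 semitones down from B3 gives F##3.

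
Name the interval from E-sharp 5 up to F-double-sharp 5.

major 2nd

E to F spans two letter names (E-F): a second.
E#5 to F##5 is 2 semitones, matching the major second exactly, so the quality is major.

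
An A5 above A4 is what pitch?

The fifth takes the letter from A up to E.
Moving 8 semitones up from A4 (the size of an augmented fifth) reaches E#5.

E#5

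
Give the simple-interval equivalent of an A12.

A5

Take out an octave (7 from the number): 12 − 7 = 5.
Quality carries through unchanged, so the simple form is an augmented fifth.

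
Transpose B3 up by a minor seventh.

A4

Seven letter names up from B: A.
A minor seventh is 10 semitones; 10 semitones up from B3 gives A4.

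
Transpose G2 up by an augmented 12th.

The twelfth's letter: G up five letter names plus an octave → D.
An augmented twelfth spans 20 semitones, so from G2 the target pitch is D#4.

D#4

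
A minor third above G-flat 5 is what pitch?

The third takes the letter from G up to B.
A minor third is 3 semitones; 3 semitones up from Gb5 gives Bbb5.

B-double-flat 5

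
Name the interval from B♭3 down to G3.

Descending from Bb3 to G3 is the same interval as ascending G3 to Bb3.
G to B spans three letter names (G-A-B), so the interval is some kind of third.
A major third would be 4 semitones, but G3 to Bb3 is 3 — one semitone narrower, making it a minor third.

m3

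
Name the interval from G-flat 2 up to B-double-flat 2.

G to B spans three letter names (G-A-B) — that makes it a third of some quality.
Gb2 to Bbb2 is 3 semitones, a half step short of the major third (4), so this is minor.

minor third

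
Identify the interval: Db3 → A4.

D to A spans five letter names (D-E-F-G-A), plus an octave — that makes it a twelfth of some quality.
A perfect twelfth would be 19 semitones; Db3 to A4 is 20, one semitone wider, so the interval is augmented.
(Equivalently, a compound augmented fifth: an augmented fifth plus an octave.)

augmented 12th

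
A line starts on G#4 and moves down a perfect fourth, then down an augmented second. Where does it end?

A perfect fourth down from G#4 is D#4.
Down an augmented second from D#4: C4 (3 semitones down).

C4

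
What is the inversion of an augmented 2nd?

Interval numbers invert to sum to nine: 2 + 7 = 9, so a second inverts to a seventh.
Quality inverts too: augmented becomes diminished. That makes the inversion a diminished seventh.

diminished seventh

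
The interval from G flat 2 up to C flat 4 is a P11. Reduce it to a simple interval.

P4

Subtracting seven from the interval number removes an octave: 11 − 7 = 4.
So a perfect eleventh is an octave plus a perfect fourth. The quality is unchanged.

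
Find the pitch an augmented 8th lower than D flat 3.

For an octave the letter name doesn't change: still D, an octave down.
Moving 13 semitones down from Db3 (the size of an augmented octave) reaches Dbb2.

D double-flat 2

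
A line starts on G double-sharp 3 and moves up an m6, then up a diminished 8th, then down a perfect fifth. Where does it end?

G##3 up a minor sixth → E#4 (8 semitones).
Up a diminished octave from E#4: E5 (11 semitones up).
Down a perfect fifth from E5: A4 (7 semitones down).

A 4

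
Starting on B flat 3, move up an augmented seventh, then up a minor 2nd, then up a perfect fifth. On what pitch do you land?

An augmented seventh up from Bb3 is A#4.
A minor second up from A#4 is B4.
B4 up a perfect fifth → F#5 (7 semitones).

F sharp 5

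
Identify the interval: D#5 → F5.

D to F spans three letter names (D-E-F): a third.
A major third would be 4 semitones; D#5 to F5 is 2, two semitones narrower, so the interval is diminished.

diminished 3rd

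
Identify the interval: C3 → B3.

major 7th

C to B spans seven letter names (C-D-E-F-G-A-B): a seventh.
C3 to B3 is 11 semitones, matching the major seventh exactly, so the quality is major.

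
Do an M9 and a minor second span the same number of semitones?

No

A major ninth is 14 semitones but a minor second is 1 semitone — different sizes.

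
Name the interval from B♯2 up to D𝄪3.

B to D spans three letter names (B-C-D) — that makes it a third of some quality.
The major third spans 4 semitones, and B#2 to D##3 is exactly 4 semitones — so this is a major third.

major third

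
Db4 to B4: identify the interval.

D to B spans six letter names (D-E-F-G-A-B), so the interval is some kind of sixth.
A major sixth would be 9 semitones; Db4 to B4 is 10, one semitone wider, so the interval is augmented.

augmented sixth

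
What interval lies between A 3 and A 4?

A to A is the same letter name, plus an octave — that makes it an octave of some quality.
Counting semitones, A3→A4 is 12, which is the perfect octave.

perfect octave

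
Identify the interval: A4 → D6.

A to D spans four letter names (A-B-C-D), plus an octave: an eleventh.
A4 to D6 is 17 semitones, matching the perfect eleventh exactly, so the quality is perfect.
(Equivalently, a compound perfect fourth: a perfect fourth plus an octave.)

perfect eleventh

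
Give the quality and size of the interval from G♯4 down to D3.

Descending from G#4 to D3 is the same interval as ascending D3 to G#4.
D to G spans four letter names (D-E-F-G), plus an octave: an eleventh.
The perfect eleventh is 17 semitones; here we have 18, one semitone wider: augmented.
(Equivalently, a compound augmented fourth: an augmented fourth plus an octave.)

augmented 11th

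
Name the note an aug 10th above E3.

G##4

Three letters up from E (plus an octave) reaches G.
An augmented tenth spans 17 semitones, so from E3 the target pitch is G##4.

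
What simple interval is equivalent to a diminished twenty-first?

Subtracting seven from the interval number removes an octave: 21 − 14 = 7.
Quality carries through unchanged, so the simple form is a diminished seventh.

diminished seventh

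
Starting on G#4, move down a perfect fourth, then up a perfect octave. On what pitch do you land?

G#4 down a perfect fourth → D#4 (5 semitones).
A perfect octave up from D#4 is D#5.

D#5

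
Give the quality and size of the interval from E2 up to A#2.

augmented 4th

E to A spans four letter names (E-F-G-A), so the interval is some kind of fourth.
A perfect fourth would be 5 semitones; E2 to A#2 is 6, one semitone wider, so the interval is augmented.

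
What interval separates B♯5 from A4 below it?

augmented ninth

Descending from B#5 to A4 is the same interval as ascending A4 to B#5.
A to B spans two letter names (A-B), plus an octave: a ninth.
The major ninth is 14 semitones; here we have 15, one semitone wider: augmented.
(Equivalently, a compound augmented second: an augmented second plus an octave.)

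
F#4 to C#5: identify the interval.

perfect 5th

F to C spans five letter names (F-G-A-B-C): a fifth.
F#4 to C#5 is 7 semitones, matching the perfect fifth exactly, so the quality is perfect.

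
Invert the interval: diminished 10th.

A6

First reduce the compound diminished tenth to its simple form, a diminished third.
Interval numbers invert to sum to nine: 3 + 6 = 9, so a third inverts to a sixth.
The quality also flips — diminished becomes augmented — giving an augmented sixth.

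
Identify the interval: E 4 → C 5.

minor sixth

E to C spans six letter names (E-F-G-A-B-C) — that makes it a sixth of some quality.
E4 to C5 is 8 semitones, a half step short of the major sixth (9), so this is minor.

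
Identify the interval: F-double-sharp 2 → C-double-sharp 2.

perfect fourth

Descending from F##2 to C##2 is the same interval as ascending C##2 to F##2.
C to F spans four letter names (C-D-E-F) — that makes it a fourth of some quality.
The perfect fourth spans 5 semitones, and C##2 to F##2 is exactly 5 semitones — so this is a perfect fourth.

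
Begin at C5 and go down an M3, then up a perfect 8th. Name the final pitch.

A major third down from C5 is Ab4.
Up a perfect octave from Ab4: Ab5 (12 semitones up).

Ab5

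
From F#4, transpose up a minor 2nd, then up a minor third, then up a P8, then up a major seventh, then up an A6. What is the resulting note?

F##7

F#4 up a minor second → G4 (1 semitone).
A minor third up from G4 is Bb4.
A perfect octave up from Bb4 is Bb5.
A major seventh up from Bb5 is A6.
A6 up an augmented sixth → F##7 (10 semitones).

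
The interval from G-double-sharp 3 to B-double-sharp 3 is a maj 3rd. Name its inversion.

minor sixth

Interval numbers invert to sum to nine: 3 + 6 = 9, so a third inverts to a sixth.
The quality also flips — major becomes minor — giving a minor sixth.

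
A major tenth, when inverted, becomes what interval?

minor 6th

First reduce the compound major tenth to its simple form, a major third.
The rule of nine gives the new number: 9 − 3 = 6, so a third becomes a sixth.
And major becomes minor under inversion, so we get a minor sixth.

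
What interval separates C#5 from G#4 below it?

Descending from C#5 to G#4 is the same interval as ascending G#4 to C#5.
G to C spans four letter names (G-A-B-C), so the interval is some kind of fourth.
The perfect fourth spans 5 semitones, and G#4 to C#5 is exactly 5 semitones — so this is a perfect fourth.

perfect 4th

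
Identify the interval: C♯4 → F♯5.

C to F spans four letter names (C-D-E-F), plus an octave, so the interval is some kind of eleventh.
The perfect eleventh spans 17 semitones, and C#4 to F#5 is exactly 17 semitones — so this is a perfect eleventh.
(Equivalently, a compound perfect fourth: a perfect fourth plus an octave.)

P11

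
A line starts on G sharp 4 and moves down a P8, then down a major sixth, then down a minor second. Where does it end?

A perfect octave down from G#4 is G#3.
G#3 down a major sixth → B2 (9 semitones).
B2 down a minor second → A#2 (1 semitone).

A sharp 2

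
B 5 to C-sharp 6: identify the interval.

M2

B to C spans two letter names (B-C), so the interval is some kind of second.
B5 to C#6 is 2 semitones, matching the major second exactly, so the quality is major.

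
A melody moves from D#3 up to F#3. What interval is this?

m3

D to F spans three letter names (D-E-F): a third.
D#3 to F#3 is 3 semitones, a half step short of the major third (4), so this is minor.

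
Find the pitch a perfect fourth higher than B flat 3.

The fourth takes the letter from B up to E.
A perfect fourth is 5 semitones; 5 semitones up from Bb3 gives Eb4.

E flat 4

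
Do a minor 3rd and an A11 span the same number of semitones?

No

3 semitones (minor third) vs 18 semitones (augmented eleventh): not equal.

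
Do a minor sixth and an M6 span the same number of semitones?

A minor sixth is 8 semitones but a major sixth is 9 semitones — different sizes.

No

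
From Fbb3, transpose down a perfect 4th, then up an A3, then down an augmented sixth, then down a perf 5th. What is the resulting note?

Cbb2

A perfect fourth down from Fbb3 is Cbb3.
Cbb3 up an augmented third → Eb3 (5 semitones).
Down an augmented sixth from Eb3: Gbb2 (10 semitones down).
A perfect fifth down from Gbb2 is Cbb2.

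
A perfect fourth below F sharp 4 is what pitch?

C sharp 4

Counting four letter names down from F lands on C.
A perfect fourth spans 5 semitones, so from F#4 the target pitch is C#4.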